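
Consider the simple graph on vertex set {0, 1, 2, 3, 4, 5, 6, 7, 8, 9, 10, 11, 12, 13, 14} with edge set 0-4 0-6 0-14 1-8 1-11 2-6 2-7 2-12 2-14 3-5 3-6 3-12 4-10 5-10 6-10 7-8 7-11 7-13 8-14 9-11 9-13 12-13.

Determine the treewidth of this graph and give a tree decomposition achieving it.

Treewidth 3.
One such decomposition:
Bags: B1 = {3, 4, 5, 10}  B2 = {3, 4, 6, 10}  B3 = {0, 3, 4, 6}  B4 = {0, 3, 6, 12}  B5 = {0, 2, 6, 12}  B6 = {0, 2, 12, 14}  B7 = {2, 12, 13, 14}  B8 = {2, 7, 13, 14}  B9 = {7, 8, 13, 14}  B10 = {7, 8, 9, 13}  B11 = {7, 8, 9, 11}  B12 = {1, 8, 9, 11}
Tree: B1–B2, B2–B3, B3–B4, B4–B5, B5–B6, B6–B7, B7–B8, B8–B9, B9–B10, B10–B11, B11–B12

Each bag holds 4 vertices, so the decomposition has width 3, which upper-bounds the treewidth. For the lower bound: the 4 vertex sets {4,5,10}, {3}, {6}, {0,2,12,14} are disjoint, each induces a connected subgraph, and every pair is joined by at least one edge of G. Contracting each set to a single vertex therefore yields K_{4} as a minor, and since treewidth is minor-monotone, tw(G) ≥ tw(K_{4}) = 3. Therefore the treewidth is 3.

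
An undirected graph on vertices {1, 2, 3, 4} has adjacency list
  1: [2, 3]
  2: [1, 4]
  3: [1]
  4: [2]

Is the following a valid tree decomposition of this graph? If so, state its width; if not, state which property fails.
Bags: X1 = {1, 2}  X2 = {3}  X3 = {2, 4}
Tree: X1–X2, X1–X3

A tree decomposition must satisfy three properties: every vertex lies in some bag; for every edge, both endpoints lie together in some bag; and for every vertex, the bags containing it form a connected subtree. Here edge (1,3) lies in no bag, so the decomposition is invalid.

No — edge (1,3) lies in no bag.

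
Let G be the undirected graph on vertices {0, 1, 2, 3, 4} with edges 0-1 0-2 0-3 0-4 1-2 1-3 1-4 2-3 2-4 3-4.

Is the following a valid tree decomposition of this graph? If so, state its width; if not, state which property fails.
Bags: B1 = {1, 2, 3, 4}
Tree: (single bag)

A tree decomposition must satisfy three properties: every vertex lies in some bag; for every edge, both endpoints lie together in some bag; and for every vertex, the bags containing it form a connected subtree. Here vertex 0 appears in no bag, so the decomposition is invalid.

No — vertex 0 appears in no bag.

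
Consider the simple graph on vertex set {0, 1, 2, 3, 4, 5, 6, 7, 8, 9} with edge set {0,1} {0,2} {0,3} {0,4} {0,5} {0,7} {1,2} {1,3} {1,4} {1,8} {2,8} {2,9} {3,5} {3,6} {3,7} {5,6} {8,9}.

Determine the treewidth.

A width-2 tree decomposition is:
Bags: B1 = {0, 1, 2}  B2 = {0, 1, 3}  B3 = {1, 2, 8}  B4 = {0, 1, 4}  B5 = {0, 3, 7}  B6 = {0, 3, 5}  B7 = {3, 5, 6}  B8 = {2, 8, 9}
Tree: B1–B2, B1–B3, B1–B4, B2–B5, B2–B6, B6–B7, B3–B8
Each bag holds 3 vertices, so the decomposition has width 2, which upper-bounds the treewidth. For the lower bound, the 3 vertices {0, 1, 2} are pairwise adjacent, and any tree decomposition puts a clique entirely inside one bag — forcing width ≥ 2. Therefore the treewidth is 2.

2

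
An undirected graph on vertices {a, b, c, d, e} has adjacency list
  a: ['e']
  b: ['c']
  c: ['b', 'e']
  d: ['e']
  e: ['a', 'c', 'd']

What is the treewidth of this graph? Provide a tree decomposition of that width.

Every bag has size at most 2, so the width is 2 − 1 = 1 and tw(G) ≤ 1. Any graph with an edge has treewidth ≥ 1, and G has the edge d–e. The upper and lower bounds meet at 1, so that is the treewidth.

Treewidth 1.
One such decomposition:
Bags: B1 = {d, e}  B2 = {a, e}  B3 = {c, e}  B4 = {b, c}
Tree: B1–B2, B2–B3, B3–B4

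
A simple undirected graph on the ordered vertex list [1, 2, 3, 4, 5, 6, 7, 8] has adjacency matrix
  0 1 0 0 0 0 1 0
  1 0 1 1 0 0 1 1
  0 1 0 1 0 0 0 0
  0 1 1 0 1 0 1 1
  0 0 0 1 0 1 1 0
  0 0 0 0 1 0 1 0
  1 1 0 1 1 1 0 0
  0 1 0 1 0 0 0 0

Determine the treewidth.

2

A width-2 tree decomposition is:
Bags: B1 = {2, 4, 7}  B2 = {2, 4, 8}  B3 = {2, 3, 4}  B4 = {4, 5, 7}  B5 = {1, 2, 7}  B6 = {5, 6, 7}
Tree: B1–B2, B2–B3, B1–B4, B1–B5, B4–B6
Every bag has size at most 3, so the width is 3 − 1 = 2 and tw(G) ≤ 2. On the other hand G contains the 3-clique {1, 2, 7}. A clique must lie in a single bag of any decomposition, so no decomposition can have width below 2. The upper and lower bounds meet at 2, so that is the treewidth.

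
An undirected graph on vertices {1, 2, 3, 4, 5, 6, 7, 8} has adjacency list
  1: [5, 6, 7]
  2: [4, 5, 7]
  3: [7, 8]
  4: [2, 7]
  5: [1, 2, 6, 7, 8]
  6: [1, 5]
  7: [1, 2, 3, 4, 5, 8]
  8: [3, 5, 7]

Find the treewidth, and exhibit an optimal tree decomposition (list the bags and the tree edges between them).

Treewidth 2.
One optimal decomposition is:
Bags: B1 = {1, 5, 6}  B2 = {1, 5, 7}  B3 = {5, 7, 8}  B4 = {3, 7, 8}  B5 = {2, 5, 7}  B6 = {2, 4, 7}
Tree: B1–B2, B2–B3, B3–B4, B2–B5, B5–B6

The largest bag has 3 vertices, giving width 2; this decomposition certifies tw(G) ≤ 2. For the lower bound, the 3 vertices {1, 5, 6} are pairwise adjacent, and any tree decomposition puts a clique entirely inside one bag — forcing width ≥ 2. Therefore the treewidth is 2.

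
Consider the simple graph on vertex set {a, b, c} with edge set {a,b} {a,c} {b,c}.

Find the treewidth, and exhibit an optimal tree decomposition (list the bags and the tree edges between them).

A single bag containing all 3 vertices is trivially a valid decomposition of width 2. For the lower bound, the 3 vertices {a, b, c} are pairwise adjacent, and any tree decomposition puts a clique entirely inside one bag — forcing width ≥ 2. Therefore the treewidth is 2.

Treewidth 2.
Bags: B1 = {a, b, c}
Tree: (single bag)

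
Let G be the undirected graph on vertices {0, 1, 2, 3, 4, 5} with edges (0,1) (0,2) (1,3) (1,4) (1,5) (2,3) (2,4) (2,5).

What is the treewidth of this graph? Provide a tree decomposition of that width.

Each bag holds 3 vertices, so the decomposition has width 2, which upper-bounds the treewidth. The edges 2–0–1–3–2 form a cycle, so G is not a tree and its treewidth is at least 2. Hence tw(G) = 2 exactly.

Treewidth 2.
Bags: B1 = {0, 1, 2}  B2 = {1, 2, 3}  B3 = {1, 2, 5}  B4 = {1, 2, 4}
Tree: B1–B2, B2–B3, B3–B4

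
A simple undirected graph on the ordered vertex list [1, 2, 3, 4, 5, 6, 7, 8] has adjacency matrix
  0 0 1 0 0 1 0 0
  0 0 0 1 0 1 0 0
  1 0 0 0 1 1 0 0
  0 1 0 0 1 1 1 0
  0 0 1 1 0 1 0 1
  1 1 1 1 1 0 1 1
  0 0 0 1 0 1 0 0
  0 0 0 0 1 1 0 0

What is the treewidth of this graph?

2

A width-2 tree decomposition is:
Bags: B1 = {4, 5, 6}  B2 = {3, 5, 6}  B3 = {4, 6, 7}  B4 = {5, 6, 8}  B5 = {1, 3, 6}  B6 = {2, 4, 6}
Tree: B1–B2, B1–B3, B2–B4, B2–B5, B3–B6
The largest bag has 3 vertices, giving width 2; this decomposition certifies tw(G) ≤ 2. Conversely, {5, 6, 8} is a clique of size 3, and the vertices of any clique must share a bag in every tree decomposition; so some bag has ≥ 3 vertices and tw(G) ≥ 2. Therefore the treewidth is 2.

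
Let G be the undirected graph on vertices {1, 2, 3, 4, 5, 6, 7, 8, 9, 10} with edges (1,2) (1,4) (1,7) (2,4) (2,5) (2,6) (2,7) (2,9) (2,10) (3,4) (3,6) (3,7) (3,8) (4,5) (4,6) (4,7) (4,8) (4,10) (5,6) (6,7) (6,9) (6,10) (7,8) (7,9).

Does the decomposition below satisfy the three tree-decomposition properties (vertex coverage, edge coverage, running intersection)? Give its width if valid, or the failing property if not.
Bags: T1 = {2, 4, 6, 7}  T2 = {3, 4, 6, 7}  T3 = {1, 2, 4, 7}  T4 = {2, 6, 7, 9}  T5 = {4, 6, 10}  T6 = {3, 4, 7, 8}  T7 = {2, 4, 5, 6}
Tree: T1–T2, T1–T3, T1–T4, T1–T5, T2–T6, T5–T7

A tree decomposition must satisfy three properties: every vertex lies in some bag; for every edge, both endpoints lie together in some bag; and for every vertex, the bags containing it form a connected subtree. Here edge (2,10) lies in no bag, so the decomposition is invalid.

No — edge (2,10) lies in no bag.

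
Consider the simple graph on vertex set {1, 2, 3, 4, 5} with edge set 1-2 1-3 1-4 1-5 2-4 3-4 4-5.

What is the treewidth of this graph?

2

A width-2 tree decomposition is:
Bags: B1 = {1, 2, 4}  B2 = {1, 3, 4}  B3 = {1, 4, 5}
Tree: B1–B2, B2–B3
The largest bag has 3 vertices, giving width 2; this decomposition certifies tw(G) ≤ 2. Conversely, {1, 2, 4} is a clique of size 3, and the vertices of any clique must share a bag in every tree decomposition; so some bag has ≥ 3 vertices and tw(G) ≥ 2. The upper and lower bounds meet at 2, so that is the treewidth.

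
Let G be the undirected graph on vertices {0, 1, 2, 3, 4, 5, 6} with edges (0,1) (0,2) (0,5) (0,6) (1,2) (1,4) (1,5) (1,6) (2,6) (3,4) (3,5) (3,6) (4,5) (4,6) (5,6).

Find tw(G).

A width-3 tree decomposition is:
Bags: B1 = {0, 1, 2, 6}  B2 = {0, 1, 5, 6}  B3 = {1, 4, 5, 6}  B4 = {3, 4, 5, 6}
Tree: B1–B2, B2–B3, B3–B4
The largest bag has 4 vertices, giving width 3; this decomposition certifies tw(G) ≤ 3. Conversely, {0, 1, 2, 6} is a clique of size 4, and the vertices of any clique must share a bag in every tree decomposition; so some bag has ≥ 4 vertices and tw(G) ≥ 3. Therefore the treewidth is 3.

3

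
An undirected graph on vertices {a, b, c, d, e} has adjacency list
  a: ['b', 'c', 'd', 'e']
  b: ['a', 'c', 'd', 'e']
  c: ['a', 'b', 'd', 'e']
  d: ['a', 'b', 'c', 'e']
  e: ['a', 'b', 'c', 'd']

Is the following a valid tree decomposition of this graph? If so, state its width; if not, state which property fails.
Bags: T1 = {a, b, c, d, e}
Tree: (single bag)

Yes; width 4.

Every vertex of G appears in some bag (union = {a, b, c, d, e}); every edge is covered by a bag; and for each vertex v the set of bags containing v is connected in the bag tree. The decomposition is therefore valid. The largest bag has 5 vertices, so the width is 4.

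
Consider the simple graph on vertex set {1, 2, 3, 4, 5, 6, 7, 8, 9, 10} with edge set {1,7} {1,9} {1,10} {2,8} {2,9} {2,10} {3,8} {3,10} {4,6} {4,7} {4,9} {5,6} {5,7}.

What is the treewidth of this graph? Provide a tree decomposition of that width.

Treewidth 2.
One optimal decomposition is:
Bags: B1 = {4, 5, 6}  B2 = {4, 5, 7}  B3 = {4, 7, 9}  B4 = {1, 7, 9}  B5 = {1, 2, 9}  B6 = {1, 2, 10}  B7 = {2, 8, 10}  B8 = {3, 8, 10}
Tree: B1–B2, B2–B3, B3–B4, B4–B5, B5–B6, B6–B7, B7–B8

Each bag holds 3 vertices, so the decomposition has width 2, which upper-bounds the treewidth. Since 6–5–7–4–6 is a cycle in G, G is not acyclic. Forests are exactly the graphs of treewidth ≤ 1, so tw(G) ≥ 2. The upper and lower bounds meet at 2, so that is the treewidth.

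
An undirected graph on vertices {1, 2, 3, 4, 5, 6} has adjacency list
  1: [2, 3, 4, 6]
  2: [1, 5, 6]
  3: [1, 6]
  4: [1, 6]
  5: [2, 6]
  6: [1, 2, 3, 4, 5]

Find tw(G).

A width-2 tree decomposition is:
Bags: B1 = {1, 2, 6}  B2 = {1, 4, 6}  B3 = {2, 5, 6}  B4 = {1, 3, 6}
Tree: B1–B2, B1–B3, B1–B4
The largest bag has 3 vertices, giving width 2; this decomposition certifies tw(G) ≤ 2. For the lower bound, the 3 vertices {1, 2, 6} are pairwise adjacent, and any tree decomposition puts a clique entirely inside one bag — forcing width ≥ 2. Therefore the treewidth is 2.

2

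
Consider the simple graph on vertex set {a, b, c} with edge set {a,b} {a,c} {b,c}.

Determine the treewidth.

2

A width-2 tree decomposition is:
Bags: B1 = {a, b, c}
Tree: (single bag)
With just one bag of size 3, the width is 3 − 1 = 2, so tw(G) ≤ 2. For the lower bound, the 3 vertices {a, b, c} are pairwise adjacent, and any tree decomposition puts a clique entirely inside one bag — forcing width ≥ 2. Therefore the treewidth is 2.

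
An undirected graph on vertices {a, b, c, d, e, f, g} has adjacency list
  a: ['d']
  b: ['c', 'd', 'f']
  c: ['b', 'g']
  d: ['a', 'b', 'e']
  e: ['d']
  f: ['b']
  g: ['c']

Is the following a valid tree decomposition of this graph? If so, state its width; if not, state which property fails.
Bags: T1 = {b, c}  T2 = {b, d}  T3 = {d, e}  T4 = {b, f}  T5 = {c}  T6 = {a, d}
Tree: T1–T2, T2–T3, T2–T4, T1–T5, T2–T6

No — vertex g appears in no bag.

A tree decomposition must satisfy three properties: every vertex lies in some bag; for every edge, both endpoints lie together in some bag; and for every vertex, the bags containing it form a connected subtree. Here vertex g appears in no bag, so the decomposition is invalid.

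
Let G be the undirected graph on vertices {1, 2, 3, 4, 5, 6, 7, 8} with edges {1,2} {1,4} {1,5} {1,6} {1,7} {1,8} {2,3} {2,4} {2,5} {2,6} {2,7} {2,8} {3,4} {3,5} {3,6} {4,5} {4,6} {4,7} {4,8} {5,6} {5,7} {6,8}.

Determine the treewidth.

4

A width-4 tree decomposition is:
Bags: B1 = {1, 2, 4, 5, 6}  B2 = {1, 2, 4, 6, 8}  B3 = {2, 3, 4, 5, 6}  B4 = {1, 2, 4, 5, 7}
Tree: B1–B2, B1–B3, B1–B4
Each bag holds 5 vertices, so the decomposition has width 4, which upper-bounds the treewidth. For the lower bound, the 5 vertices {1, 2, 4, 6, 8} are pairwise adjacent, and any tree decomposition puts a clique entirely inside one bag — forcing width ≥ 4. The upper and lower bounds meet at 4, so that is the treewidth.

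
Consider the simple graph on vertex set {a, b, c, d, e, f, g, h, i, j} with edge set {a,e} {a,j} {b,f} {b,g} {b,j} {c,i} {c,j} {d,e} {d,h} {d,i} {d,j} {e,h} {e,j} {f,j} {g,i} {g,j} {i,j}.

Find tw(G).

A width-2 tree decomposition is:
Bags: B1 = {g, i, j}  B2 = {c, i, j}  B3 = {d, i, j}  B4 = {b, g, j}  B5 = {d, e, j}  B6 = {d, e, h}  B7 = {b, f, j}  B8 = {a, e, j}
Tree: B1–B2, B2–B3, B1–B4, B3–B5, B5–B6, B4–B7, B5–B8
Each bag holds 3 vertices, so the decomposition has width 2, which upper-bounds the treewidth. On the other hand G contains the 3-clique {b, f, j}. A clique must lie in a single bag of any decomposition, so no decomposition can have width below 2. Combining the bounds, tw(G) = 2.

2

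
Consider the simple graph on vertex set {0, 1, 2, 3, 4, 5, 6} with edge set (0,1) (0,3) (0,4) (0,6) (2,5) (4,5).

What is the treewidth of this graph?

A width-1 tree decomposition is:
Bags: B1 = {0, 1}  B2 = {0, 3}  B3 = {0, 6}  B4 = {0, 4}  B5 = {4, 5}  B6 = {2, 5}
Tree: B1–B2, B2–B3, B3–B4, B4–B5, B5–B6
Every bag has size at most 2, so the width is 2 − 1 = 1 and tw(G) ≤ 1. Since G has at least one edge (e.g. 0–1), it is not an edgeless graph, so tw(G) ≥ 1. Hence tw(G) = 1 exactly.

1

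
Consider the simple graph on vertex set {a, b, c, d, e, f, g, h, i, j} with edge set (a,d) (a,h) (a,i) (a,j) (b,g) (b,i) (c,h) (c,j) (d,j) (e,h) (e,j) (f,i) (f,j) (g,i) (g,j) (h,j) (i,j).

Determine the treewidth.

A width-2 tree decomposition is:
Bags: B1 = {g, i, j}  B2 = {b, g, i}  B3 = {a, i, j}  B4 = {a, h, j}  B5 = {a, d, j}  B6 = {f, i, j}  B7 = {c, h, j}  B8 = {e, h, j}
Tree: B1–B2, B1–B3, B3–B4, B3–B5, B1–B6, B4–B7, B7–B8
Every bag has size at most 3, so the width is 3 − 1 = 2 and tw(G) ≤ 2. For the lower bound, the 3 vertices {a, d, j} are pairwise adjacent, and any tree decomposition puts a clique entirely inside one bag — forcing width ≥ 2. Combining the bounds, tw(G) = 2.

2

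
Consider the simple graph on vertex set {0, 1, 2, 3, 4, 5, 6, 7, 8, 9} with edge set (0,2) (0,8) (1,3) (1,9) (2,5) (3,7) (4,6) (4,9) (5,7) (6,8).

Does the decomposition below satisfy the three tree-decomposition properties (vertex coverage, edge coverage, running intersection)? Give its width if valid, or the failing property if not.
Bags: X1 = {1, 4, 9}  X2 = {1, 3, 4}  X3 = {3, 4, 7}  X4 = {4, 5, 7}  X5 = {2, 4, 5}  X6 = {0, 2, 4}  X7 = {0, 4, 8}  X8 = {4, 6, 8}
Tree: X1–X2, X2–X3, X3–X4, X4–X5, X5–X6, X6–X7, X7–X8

Yes; width 2.

Vertex coverage: the bags together contain {0, 1, 2, 3, 4, 5, 6, 7, 8, 9}, the full vertex set. Edge coverage: each edge of G has both endpoints in at least one bag. Running intersection: for every vertex, the bags containing it form a connected subtree. All three properties hold, so this is a valid tree decomposition of width max|bag| − 1 = 2, and hence tw(G) ≤ 2.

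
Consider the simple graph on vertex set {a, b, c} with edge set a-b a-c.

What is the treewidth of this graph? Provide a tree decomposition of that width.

Treewidth 1.
One optimal decomposition is:
Bags: B1 = {a, c}  B2 = {a, b}
Tree: B1–B2

Each bag holds 2 vertices, so the decomposition has width 1, which upper-bounds the treewidth. Any graph with an edge has treewidth ≥ 1, and G has the edge c–a. Hence tw(G) = 1 exactly.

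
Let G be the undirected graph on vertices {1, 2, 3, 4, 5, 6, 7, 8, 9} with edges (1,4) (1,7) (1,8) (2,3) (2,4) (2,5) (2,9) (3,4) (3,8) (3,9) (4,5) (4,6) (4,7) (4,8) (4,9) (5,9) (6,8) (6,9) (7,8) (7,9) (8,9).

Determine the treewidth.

3

A width-3 tree decomposition is:
Bags: B1 = {2, 4, 5, 9}  B2 = {2, 3, 4, 9}  B3 = {3, 4, 8, 9}  B4 = {4, 7, 8, 9}  B5 = {4, 6, 8, 9}  B6 = {1, 4, 7, 8}
Tree: B1–B2, B2–B3, B3–B4, B3–B5, B4–B6
Every bag has size at most 4, so the width is 4 − 1 = 3 and tw(G) ≤ 3. Conversely, {1, 4, 7, 8} is a clique of size 4, and the vertices of any clique must share a bag in every tree decomposition; so some bag has ≥ 4 vertices and tw(G) ≥ 3. Hence tw(G) = 3 exactly.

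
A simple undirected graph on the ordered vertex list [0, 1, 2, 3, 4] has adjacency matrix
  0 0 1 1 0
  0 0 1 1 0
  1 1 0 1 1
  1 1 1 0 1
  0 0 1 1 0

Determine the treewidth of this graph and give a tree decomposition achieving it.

Every bag has size at most 3, so the width is 3 − 1 = 2 and tw(G) ≤ 2. Conversely, {0, 2, 3} is a clique of size 3, and the vertices of any clique must share a bag in every tree decomposition; so some bag has ≥ 3 vertices and tw(G) ≥ 2. The upper and lower bounds meet at 2, so that is the treewidth.

Treewidth 2.
One optimal decomposition is:
Bags: B1 = {2, 3, 4}  B2 = {1, 2, 3}  B3 = {0, 2, 3}
Tree: B1–B2, B2–B3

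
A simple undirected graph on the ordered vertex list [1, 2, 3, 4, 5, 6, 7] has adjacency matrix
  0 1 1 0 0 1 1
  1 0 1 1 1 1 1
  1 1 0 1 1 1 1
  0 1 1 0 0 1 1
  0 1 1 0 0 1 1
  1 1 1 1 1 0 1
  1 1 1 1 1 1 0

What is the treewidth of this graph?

4

A width-4 tree decomposition is:
Bags: B1 = {2, 3, 4, 6, 7}  B2 = {1, 2, 3, 6, 7}  B3 = {2, 3, 5, 6, 7}
Tree: B1–B2, B2–B3
Each bag holds 5 vertices, so the decomposition has width 4, which upper-bounds the treewidth. For the lower bound, the 5 vertices {1, 2, 3, 6, 7} are pairwise adjacent, and any tree decomposition puts a clique entirely inside one bag — forcing width ≥ 4. The upper and lower bounds meet at 4, so that is the treewidth.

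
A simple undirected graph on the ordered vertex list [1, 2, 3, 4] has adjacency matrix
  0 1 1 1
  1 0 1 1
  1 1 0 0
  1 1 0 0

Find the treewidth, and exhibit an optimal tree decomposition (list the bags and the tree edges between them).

Treewidth 2.
Bags: B1 = {1, 2, 4}  B2 = {1, 2, 3}
Tree: B1–B2

Every bag has size at most 3, so the width is 3 − 1 = 2 and tw(G) ≤ 2. For the lower bound, the 3 vertices {1, 2, 3} are pairwise adjacent, and any tree decomposition puts a clique entirely inside one bag — forcing width ≥ 2. Therefore the treewidth is 2.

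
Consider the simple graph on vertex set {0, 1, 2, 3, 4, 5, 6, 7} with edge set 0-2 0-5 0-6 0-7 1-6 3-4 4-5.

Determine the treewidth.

1

A width-1 tree decomposition is:
Bags: B1 = {4, 5}  B2 = {0, 5}  B3 = {0, 6}  B4 = {1, 6}  B5 = {0, 2}  B6 = {0, 7}  B7 = {3, 4}
Tree: B1–B2, B2–B3, B3–B4, B2–B5, B5–B6, B1–B7
Every bag has size at most 2, so the width is 2 − 1 = 1 and tw(G) ≤ 1. Any graph with an edge has treewidth ≥ 1, and G has the edge 5–4. Therefore the treewidth is 1.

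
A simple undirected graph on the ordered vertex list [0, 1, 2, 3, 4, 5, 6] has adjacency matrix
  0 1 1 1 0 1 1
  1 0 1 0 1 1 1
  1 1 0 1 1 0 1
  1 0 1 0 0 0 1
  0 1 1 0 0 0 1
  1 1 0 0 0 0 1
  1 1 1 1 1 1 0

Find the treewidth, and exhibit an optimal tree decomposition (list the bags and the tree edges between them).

Each bag holds 4 vertices, so the decomposition has width 3, which upper-bounds the treewidth. On the other hand G contains the 4-clique {0, 1, 2, 6}. A clique must lie in a single bag of any decomposition, so no decomposition can have width below 3. Hence tw(G) = 3 exactly.

Treewidth 3.
One such decomposition:
Bags: B1 = {0, 1, 2, 6}  B2 = {0, 2, 3, 6}  B3 = {0, 1, 5, 6}  B4 = {1, 2, 4, 6}
Tree: B1–B2, B1–B3, B1–B4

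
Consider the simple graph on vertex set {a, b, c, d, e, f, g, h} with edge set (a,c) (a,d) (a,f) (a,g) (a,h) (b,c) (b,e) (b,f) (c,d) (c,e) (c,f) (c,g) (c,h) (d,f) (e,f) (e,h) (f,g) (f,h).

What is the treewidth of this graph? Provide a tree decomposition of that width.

The largest bag has 4 vertices, giving width 3; this decomposition certifies tw(G) ≤ 3. Conversely, {c, e, f, h} is a clique of size 4, and the vertices of any clique must share a bag in every tree decomposition; so some bag has ≥ 4 vertices and tw(G) ≥ 3. Therefore the treewidth is 3.

Treewidth 3.
Bags: B1 = {a, c, f, g}  B2 = {a, c, f, h}  B3 = {c, e, f, h}  B4 = {a, c, d, f}  B5 = {b, c, e, f}
Tree: B1–B2, B2–B3, B2–B4, B3–B5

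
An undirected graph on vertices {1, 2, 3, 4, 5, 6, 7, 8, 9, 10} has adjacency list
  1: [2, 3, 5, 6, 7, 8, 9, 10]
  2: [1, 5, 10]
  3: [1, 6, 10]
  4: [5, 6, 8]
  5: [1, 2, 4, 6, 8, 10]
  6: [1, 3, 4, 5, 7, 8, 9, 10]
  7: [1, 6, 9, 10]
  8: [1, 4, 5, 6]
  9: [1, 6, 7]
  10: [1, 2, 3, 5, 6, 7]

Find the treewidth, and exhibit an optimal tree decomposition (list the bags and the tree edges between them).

Treewidth 3.
One optimal decomposition is:
Bags: B1 = {1, 5, 6, 8}  B2 = {1, 5, 6, 10}  B3 = {1, 6, 7, 10}  B4 = {4, 5, 6, 8}  B5 = {1, 6, 7, 9}  B6 = {1, 2, 5, 10}  B7 = {1, 3, 6, 10}
Tree: B1–B2, B2–B3, B1–B4, B3–B5, B2–B6, B2–B7

Every bag has size at most 4, so the width is 4 − 1 = 3 and tw(G) ≤ 3. On the other hand G contains the 4-clique {1, 2, 5, 10}. A clique must lie in a single bag of any decomposition, so no decomposition can have width below 3. Hence tw(G) = 3 exactly.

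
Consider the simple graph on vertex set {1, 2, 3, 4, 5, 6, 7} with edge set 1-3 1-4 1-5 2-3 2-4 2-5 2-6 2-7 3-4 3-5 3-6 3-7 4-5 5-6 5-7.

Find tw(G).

3

A width-3 tree decomposition is:
Bags: B1 = {2, 3, 5, 6}  B2 = {2, 3, 4, 5}  B3 = {2, 3, 5, 7}  B4 = {1, 3, 4, 5}
Tree: B1–B2, B1–B3, B2–B4
The largest bag has 4 vertices, giving width 3; this decomposition certifies tw(G) ≤ 3. Conversely, {1, 3, 4, 5} is a clique of size 4, and the vertices of any clique must share a bag in every tree decomposition; so some bag has ≥ 4 vertices and tw(G) ≥ 3. Hence tw(G) = 3 exactly.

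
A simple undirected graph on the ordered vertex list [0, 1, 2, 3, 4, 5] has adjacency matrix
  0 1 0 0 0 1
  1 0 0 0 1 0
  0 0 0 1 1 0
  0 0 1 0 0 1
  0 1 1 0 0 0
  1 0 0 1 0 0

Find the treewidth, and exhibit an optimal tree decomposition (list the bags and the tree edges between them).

Treewidth 2.
One such decomposition:
Bags: B1 = {0, 1, 4}  B2 = {0, 2, 4}  B3 = {0, 2, 3}  B4 = {0, 3, 5}
Tree: B1–B2, B2–B3, B3–B4

The largest bag has 3 vertices, giving width 2; this decomposition certifies tw(G) ≤ 2. For the lower bound, G contains the cycle 0–1–4–2–3–5–0, so G is not a forest; only forests have treewidth ≤ 1, hence tw(G) ≥ 2. Combining the bounds, tw(G) = 2.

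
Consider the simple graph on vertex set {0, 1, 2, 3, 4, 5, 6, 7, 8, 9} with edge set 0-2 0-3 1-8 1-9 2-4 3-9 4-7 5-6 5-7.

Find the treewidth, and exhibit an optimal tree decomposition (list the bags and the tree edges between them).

Every bag has size at most 2, so the width is 2 − 1 = 1 and tw(G) ≤ 1. G has an edge, so its treewidth is at least 1. Hence tw(G) = 1 exactly.

Treewidth 1.
Bags: B1 = {5, 6}  B2 = {5, 7}  B3 = {4, 7}  B4 = {2, 4}  B5 = {0, 2}  B6 = {0, 3}  B7 = {3, 9}  B8 = {1, 9}  B9 = {1, 8}
Tree: B1–B2, B2–B3, B3–B4, B4–B5, B5–B6, B6–B7, B7–B8, B8–B9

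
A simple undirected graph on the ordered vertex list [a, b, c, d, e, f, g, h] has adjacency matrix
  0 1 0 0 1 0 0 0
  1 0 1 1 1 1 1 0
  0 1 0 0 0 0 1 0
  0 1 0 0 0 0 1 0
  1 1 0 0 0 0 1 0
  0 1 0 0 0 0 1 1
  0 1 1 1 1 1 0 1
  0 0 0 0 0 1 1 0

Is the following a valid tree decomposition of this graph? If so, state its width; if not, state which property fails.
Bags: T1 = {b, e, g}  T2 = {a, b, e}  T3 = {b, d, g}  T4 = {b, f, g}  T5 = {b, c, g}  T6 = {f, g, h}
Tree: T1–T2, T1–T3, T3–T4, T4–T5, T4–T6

Yes; width 2.

Vertex coverage: the bags together contain {a, b, c, d, e, f, g, h}, the full vertex set. Edge coverage: each edge of G has both endpoints in at least one bag. Running intersection: for every vertex, the bags containing it form a connected subtree. All three properties hold, so this is a valid tree decomposition of width max|bag| − 1 = 2, and hence tw(G) ≤ 2.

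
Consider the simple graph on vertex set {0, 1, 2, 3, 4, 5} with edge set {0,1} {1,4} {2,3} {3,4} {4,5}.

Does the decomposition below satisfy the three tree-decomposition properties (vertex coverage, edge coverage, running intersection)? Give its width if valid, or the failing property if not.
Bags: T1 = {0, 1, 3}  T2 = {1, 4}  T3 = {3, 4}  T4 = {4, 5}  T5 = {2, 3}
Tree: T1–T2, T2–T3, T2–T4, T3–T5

A tree decomposition must satisfy three properties: every vertex lies in some bag; for every edge, both endpoints lie together in some bag; and for every vertex, the bags containing it form a connected subtree. Here bags containing vertex 3 are not connected in the tree, so the decomposition is invalid.

No — bags containing vertex 3 are not connected in the tree.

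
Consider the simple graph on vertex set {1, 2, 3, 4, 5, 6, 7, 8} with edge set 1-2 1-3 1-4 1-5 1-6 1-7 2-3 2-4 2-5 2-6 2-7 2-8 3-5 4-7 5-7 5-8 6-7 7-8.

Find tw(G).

A width-3 tree decomposition is:
Bags: B1 = {1, 2, 6, 7}  B2 = {1, 2, 5, 7}  B3 = {1, 2, 3, 5}  B4 = {2, 5, 7, 8}  B5 = {1, 2, 4, 7}
Tree: B1–B2, B2–B3, B2–B4, B1–B5
Every bag has size at most 4, so the width is 4 − 1 = 3 and tw(G) ≤ 3. Conversely, {2, 5, 7, 8} is a clique of size 4, and the vertices of any clique must share a bag in every tree decomposition; so some bag has ≥ 4 vertices and tw(G) ≥ 3. The upper and lower bounds meet at 3, so that is the treewidth.

3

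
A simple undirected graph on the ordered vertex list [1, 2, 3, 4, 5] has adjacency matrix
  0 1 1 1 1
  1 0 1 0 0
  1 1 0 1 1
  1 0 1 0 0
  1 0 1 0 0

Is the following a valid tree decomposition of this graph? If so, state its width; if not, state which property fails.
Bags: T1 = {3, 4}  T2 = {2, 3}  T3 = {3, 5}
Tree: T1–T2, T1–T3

No — vertex 1 appears in no bag.

A tree decomposition must satisfy three properties: every vertex lies in some bag; for every edge, both endpoints lie together in some bag; and for every vertex, the bags containing it form a connected subtree. Here vertex 1 appears in no bag, so the decomposition is invalid.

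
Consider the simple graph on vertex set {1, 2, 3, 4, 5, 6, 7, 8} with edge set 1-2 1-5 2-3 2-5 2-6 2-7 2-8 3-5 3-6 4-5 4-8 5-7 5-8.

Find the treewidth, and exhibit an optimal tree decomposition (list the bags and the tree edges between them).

The largest bag has 3 vertices, giving width 2; this decomposition certifies tw(G) ≤ 2. Conversely, {2, 5, 8} is a clique of size 3, and the vertices of any clique must share a bag in every tree decomposition; so some bag has ≥ 3 vertices and tw(G) ≥ 2. Combining the bounds, tw(G) = 2.

Treewidth 2.
Bags: B1 = {1, 2, 5}  B2 = {2, 5, 8}  B3 = {2, 5, 7}  B4 = {4, 5, 8}  B5 = {2, 3, 5}  B6 = {2, 3, 6}
Tree: B1–B2, B1–B3, B2–B4, B3–B5, B5–B6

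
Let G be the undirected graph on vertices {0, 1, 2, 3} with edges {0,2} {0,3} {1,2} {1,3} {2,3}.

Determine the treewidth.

A width-2 tree decomposition is:
Bags: B1 = {0, 2, 3}  B2 = {1, 2, 3}
Tree: B1–B2
The largest bag has 3 vertices, giving width 2; this decomposition certifies tw(G) ≤ 2. On the other hand G contains the 3-clique {0, 2, 3}. A clique must lie in a single bag of any decomposition, so no decomposition can have width below 2. Combining the bounds, tw(G) = 2.

2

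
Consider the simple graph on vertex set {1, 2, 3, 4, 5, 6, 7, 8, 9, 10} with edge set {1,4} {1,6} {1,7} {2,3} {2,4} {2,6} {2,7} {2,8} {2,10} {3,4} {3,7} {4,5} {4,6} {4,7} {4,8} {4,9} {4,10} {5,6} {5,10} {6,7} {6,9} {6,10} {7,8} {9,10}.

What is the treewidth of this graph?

A width-3 tree decomposition is:
Bags: B1 = {2, 4, 6, 7}  B2 = {1, 4, 6, 7}  B3 = {2, 4, 6, 10}  B4 = {4, 6, 9, 10}  B5 = {4, 5, 6, 10}  B6 = {2, 3, 4, 7}  B7 = {2, 4, 7, 8}
Tree: B1–B2, B1–B3, B3–B4, B3–B5, B1–B6, B6–B7
The largest bag has 4 vertices, giving width 3; this decomposition certifies tw(G) ≤ 3. Conversely, {2, 4, 7, 8} is a clique of size 4, and the vertices of any clique must share a bag in every tree decomposition; so some bag has ≥ 4 vertices and tw(G) ≥ 3. Therefore the treewidth is 3.

3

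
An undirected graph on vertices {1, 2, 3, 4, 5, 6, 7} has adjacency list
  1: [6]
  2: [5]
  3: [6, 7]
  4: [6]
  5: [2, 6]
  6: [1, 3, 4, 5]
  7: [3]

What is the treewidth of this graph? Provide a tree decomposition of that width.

The largest bag has 2 vertices, giving width 1; this decomposition certifies tw(G) ≤ 1. Since G has at least one edge (e.g. 6–5), it is not an edgeless graph, so tw(G) ≥ 1. The upper and lower bounds meet at 1, so that is the treewidth.

Treewidth 1.
One optimal decomposition is:
Bags: B1 = {5, 6}  B2 = {3, 6}  B3 = {2, 5}  B4 = {3, 7}  B5 = {4, 6}  B6 = {1, 6}
Tree: B1–B2, B1–B3, B2–B4, B2–B5, B1–B6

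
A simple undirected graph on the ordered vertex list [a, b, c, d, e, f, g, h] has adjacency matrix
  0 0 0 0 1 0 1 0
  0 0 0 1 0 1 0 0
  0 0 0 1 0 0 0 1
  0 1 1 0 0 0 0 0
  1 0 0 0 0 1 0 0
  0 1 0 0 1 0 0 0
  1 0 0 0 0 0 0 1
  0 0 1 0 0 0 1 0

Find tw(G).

A width-2 tree decomposition is:
Bags: B1 = {b, c, d}  B2 = {b, c, h}  B3 = {b, g, h}  B4 = {a, b, g}  B5 = {a, b, e}  B6 = {b, e, f}
Tree: B1–B2, B2–B3, B3–B4, B4–B5, B5–B6
Each bag holds 3 vertices, so the decomposition has width 2, which upper-bounds the treewidth. The edges b–d–c–h–g–a–e–f–b form a cycle, so G is not a tree and its treewidth is at least 2. Combining the bounds, tw(G) = 2.

2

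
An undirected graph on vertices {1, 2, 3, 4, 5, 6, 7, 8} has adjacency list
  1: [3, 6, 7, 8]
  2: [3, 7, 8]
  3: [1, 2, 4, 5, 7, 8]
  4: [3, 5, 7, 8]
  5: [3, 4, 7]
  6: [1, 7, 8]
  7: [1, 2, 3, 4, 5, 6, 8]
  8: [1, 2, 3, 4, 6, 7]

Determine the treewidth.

3

A width-3 tree decomposition is:
Bags: B1 = {2, 3, 7, 8}  B2 = {1, 3, 7, 8}  B3 = {1, 6, 7, 8}  B4 = {3, 4, 7, 8}  B5 = {3, 4, 5, 7}
Tree: B1–B2, B2–B3, B2–B4, B4–B5
The largest bag has 4 vertices, giving width 3; this decomposition certifies tw(G) ≤ 3. Conversely, {1, 3, 7, 8} is a clique of size 4, and the vertices of any clique must share a bag in every tree decomposition; so some bag has ≥ 4 vertices and tw(G) ≥ 3. Combining the bounds, tw(G) = 3.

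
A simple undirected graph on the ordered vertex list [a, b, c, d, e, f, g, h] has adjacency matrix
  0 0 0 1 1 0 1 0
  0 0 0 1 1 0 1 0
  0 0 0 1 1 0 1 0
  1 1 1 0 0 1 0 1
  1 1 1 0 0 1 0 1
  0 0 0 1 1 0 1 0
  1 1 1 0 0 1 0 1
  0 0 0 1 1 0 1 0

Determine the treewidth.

A width-3 tree decomposition is:
Bags: B1 = {a, d, e, g}  B2 = {d, e, f, g}  B3 = {b, d, e, g}  B4 = {d, e, g, h}  B5 = {c, d, e, g}
Tree: B1–B2, B2–B3, B3–B4, B4–B5
The largest bag has 4 vertices, giving width 3; this decomposition certifies tw(G) ≤ 3. For the lower bound: the 4 vertex sets {a,g}, {e,f}, {d}, {b} are disjoint, each induces a connected subgraph, and every pair is joined by at least one edge of G. Contracting each set to a single vertex therefore yields K_{4} as a minor, and since treewidth is minor-monotone, tw(G) ≥ tw(K_{4}) = 3. Therefore the treewidth is 3.

3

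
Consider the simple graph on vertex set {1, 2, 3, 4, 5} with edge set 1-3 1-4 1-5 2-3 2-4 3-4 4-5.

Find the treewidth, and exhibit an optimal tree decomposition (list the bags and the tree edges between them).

Each bag holds 3 vertices, so the decomposition has width 2, which upper-bounds the treewidth. On the other hand G contains the 3-clique {1, 3, 4}. A clique must lie in a single bag of any decomposition, so no decomposition can have width below 2. Combining the bounds, tw(G) = 2.

Treewidth 2.
One optimal decomposition is:
Bags: B1 = {1, 3, 4}  B2 = {1, 4, 5}  B3 = {2, 3, 4}
Tree: B1–B2, B1–B3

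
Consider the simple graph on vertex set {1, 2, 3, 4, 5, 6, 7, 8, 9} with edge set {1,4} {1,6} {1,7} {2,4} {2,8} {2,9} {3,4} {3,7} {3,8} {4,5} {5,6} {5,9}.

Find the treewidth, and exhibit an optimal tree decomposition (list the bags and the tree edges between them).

Every bag has size at most 4, so the width is 4 − 1 = 3 and tw(G) ≤ 3. For the lower bound: the 4 vertex sets {1,6,7}, {5}, {4}, {2,3,8,9} are disjoint, each induces a connected subgraph, and every pair is joined by at least one edge of G. Contracting each set to a single vertex therefore yields K_{4} as a minor, and since treewidth is minor-monotone, tw(G) ≥ tw(K_{4}) = 3. Therefore the treewidth is 3.

Treewidth 3.
One such decomposition:
Bags: B1 = {1, 5, 6, 7}  B2 = {1, 4, 5, 7}  B3 = {3, 4, 5, 7}  B4 = {3, 4, 5, 9}  B5 = {2, 3, 4, 9}  B6 = {2, 3, 8, 9}
Tree: B1–B2, B2–B3, B3–B4, B4–B5, B5–B6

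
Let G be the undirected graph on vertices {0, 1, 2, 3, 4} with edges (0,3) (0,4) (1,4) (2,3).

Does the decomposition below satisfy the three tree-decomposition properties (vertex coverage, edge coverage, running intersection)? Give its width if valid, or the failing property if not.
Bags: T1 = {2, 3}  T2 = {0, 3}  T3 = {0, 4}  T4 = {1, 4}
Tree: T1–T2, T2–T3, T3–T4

Yes; width 1.

Checking the three conditions: (i) the bags cover all of {0, 1, 2, 3, 4}; (ii) for each edge, some bag contains both endpoints; (iii) the bags containing any fixed vertex form a subtree. All hold, so the decomposition is valid with width 2 − 1 = 1.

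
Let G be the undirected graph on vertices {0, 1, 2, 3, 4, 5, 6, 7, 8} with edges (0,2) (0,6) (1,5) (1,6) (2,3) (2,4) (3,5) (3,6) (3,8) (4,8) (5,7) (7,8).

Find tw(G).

A width-3 tree decomposition is:
Bags: B1 = {0, 1, 2, 6}  B2 = {1, 2, 3, 6}  B3 = {1, 2, 3, 5}  B4 = {2, 3, 4, 5}  B5 = {3, 4, 5, 8}  B6 = {4, 5, 7, 8}
Tree: B1–B2, B2–B3, B3–B4, B4–B5, B5–B6
Every bag has size at most 4, so the width is 4 − 1 = 3 and tw(G) ≤ 3. For the lower bound: the 4 vertex sets {0,1,6}, {2}, {3}, {4,5,7,8} are disjoint, each induces a connected subgraph, and every pair is joined by at least one edge of G. Contracting each set to a single vertex therefore yields K_{4} as a minor, and since treewidth is minor-monotone, tw(G) ≥ tw(K_{4}) = 3. Combining the bounds, tw(G) = 3.

3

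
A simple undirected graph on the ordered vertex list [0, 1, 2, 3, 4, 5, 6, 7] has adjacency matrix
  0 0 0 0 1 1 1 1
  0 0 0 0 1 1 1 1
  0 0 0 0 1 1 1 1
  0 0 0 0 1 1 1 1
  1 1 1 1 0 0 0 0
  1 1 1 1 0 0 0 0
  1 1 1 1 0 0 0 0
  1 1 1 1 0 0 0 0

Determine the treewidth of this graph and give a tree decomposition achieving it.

Treewidth 4.
Bags: B1 = {3, 4, 5, 6, 7}  B2 = {1, 4, 5, 6, 7}  B3 = {2, 4, 5, 6, 7}  B4 = {0, 4, 5, 6, 7}
Tree: B1–B2, B2–B3, B3–B4

Each bag holds 5 vertices, so the decomposition has width 4, which upper-bounds the treewidth. For the lower bound: the 5 vertex sets {3,7}, {1,4}, {2,6}, {5}, {0} are disjoint, each induces a connected subgraph, and every pair is joined by at least one edge of G. Contracting each set to a single vertex therefore yields K_{5} as a minor, and since treewidth is minor-monotone, tw(G) ≥ tw(K_{5}) = 4. Therefore the treewidth is 4.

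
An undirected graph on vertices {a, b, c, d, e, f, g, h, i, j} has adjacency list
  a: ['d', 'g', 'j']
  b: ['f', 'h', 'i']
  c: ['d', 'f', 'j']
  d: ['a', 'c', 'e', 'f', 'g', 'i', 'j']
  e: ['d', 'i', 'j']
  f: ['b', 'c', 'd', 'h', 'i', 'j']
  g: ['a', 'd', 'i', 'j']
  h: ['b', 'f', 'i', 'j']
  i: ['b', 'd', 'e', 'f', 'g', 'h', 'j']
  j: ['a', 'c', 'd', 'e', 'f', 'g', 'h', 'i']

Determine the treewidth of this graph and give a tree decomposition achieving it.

Each bag holds 4 vertices, so the decomposition has width 3, which upper-bounds the treewidth. For the lower bound, the 4 vertices {c, d, f, j} are pairwise adjacent, and any tree decomposition puts a clique entirely inside one bag — forcing width ≥ 3. Hence tw(G) = 3 exactly.

Treewidth 3.
One such decomposition:
Bags: B1 = {d, f, i, j}  B2 = {c, d, f, j}  B3 = {f, h, i, j}  B4 = {b, f, h, i}  B5 = {d, g, i, j}  B6 = {a, d, g, j}  B7 = {d, e, i, j}
Tree: B1–B2, B1–B3, B3–B4, B1–B5, B5–B6, B1–B7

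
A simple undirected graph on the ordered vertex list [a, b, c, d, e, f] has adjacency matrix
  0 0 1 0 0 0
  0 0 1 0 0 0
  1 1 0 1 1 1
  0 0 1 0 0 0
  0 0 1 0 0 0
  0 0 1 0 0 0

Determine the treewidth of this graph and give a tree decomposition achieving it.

Treewidth 1.
Bags: B1 = {a, c}  B2 = {c, d}  B3 = {b, c}  B4 = {c, e}  B5 = {c, f}
Tree: B1–B2, B1–B3, B2–B4, B3–B5

The largest bag has 2 vertices, giving width 1; this decomposition certifies tw(G) ≤ 1. Since G has at least one edge (e.g. a–c), it is not an edgeless graph, so tw(G) ≥ 1. The upper and lower bounds meet at 1, so that is the treewidth.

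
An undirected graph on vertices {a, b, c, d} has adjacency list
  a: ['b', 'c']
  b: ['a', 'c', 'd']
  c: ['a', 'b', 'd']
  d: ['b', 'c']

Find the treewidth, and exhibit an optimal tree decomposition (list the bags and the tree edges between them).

Each bag holds 3 vertices, so the decomposition has width 2, which upper-bounds the treewidth. For the lower bound, the 3 vertices {b, c, d} are pairwise adjacent, and any tree decomposition puts a clique entirely inside one bag — forcing width ≥ 2. The upper and lower bounds meet at 2, so that is the treewidth.

Treewidth 2.
One such decomposition:
Bags: B1 = {a, b, c}  B2 = {b, c, d}
Tree: B1–B2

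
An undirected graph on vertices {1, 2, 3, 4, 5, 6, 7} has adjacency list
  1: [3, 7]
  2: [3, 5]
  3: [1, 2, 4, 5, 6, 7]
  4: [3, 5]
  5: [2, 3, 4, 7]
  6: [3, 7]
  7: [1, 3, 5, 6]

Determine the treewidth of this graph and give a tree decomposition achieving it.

Treewidth 2.
Bags: B1 = {3, 4, 5}  B2 = {2, 3, 5}  B3 = {3, 5, 7}  B4 = {1, 3, 7}  B5 = {3, 6, 7}
Tree: B1–B2, B1–B3, B3–B4, B3–B5

Each bag holds 3 vertices, so the decomposition has width 2, which upper-bounds the treewidth. For the lower bound, the 3 vertices {1, 3, 7} are pairwise adjacent, and any tree decomposition puts a clique entirely inside one bag — forcing width ≥ 2. Hence tw(G) = 2 exactly.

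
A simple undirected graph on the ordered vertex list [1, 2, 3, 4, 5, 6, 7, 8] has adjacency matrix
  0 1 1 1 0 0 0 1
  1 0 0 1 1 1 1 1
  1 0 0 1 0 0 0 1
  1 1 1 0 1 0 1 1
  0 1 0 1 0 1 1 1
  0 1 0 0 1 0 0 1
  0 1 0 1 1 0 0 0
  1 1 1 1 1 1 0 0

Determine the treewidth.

3

A width-3 tree decomposition is:
Bags: B1 = {2, 4, 5, 8}  B2 = {2, 5, 6, 8}  B3 = {2, 4, 5, 7}  B4 = {1, 2, 4, 8}  B5 = {1, 3, 4, 8}
Tree: B1–B2, B1–B3, B1–B4, B4–B5
Each bag holds 4 vertices, so the decomposition has width 3, which upper-bounds the treewidth. On the other hand G contains the 4-clique {1, 2, 4, 8}. A clique must lie in a single bag of any decomposition, so no decomposition can have width below 3. The upper and lower bounds meet at 3, so that is the treewidth.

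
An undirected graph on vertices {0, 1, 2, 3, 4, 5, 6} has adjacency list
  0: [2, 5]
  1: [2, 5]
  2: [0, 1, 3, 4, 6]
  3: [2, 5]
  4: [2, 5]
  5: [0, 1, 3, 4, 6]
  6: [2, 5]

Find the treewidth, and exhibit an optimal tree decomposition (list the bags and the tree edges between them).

Each bag holds 3 vertices, so the decomposition has width 2, which upper-bounds the treewidth. For the lower bound, G contains the cycle 5–3–2–0–5, so G is not a forest; only forests have treewidth ≤ 1, hence tw(G) ≥ 2. Therefore the treewidth is 2.

Treewidth 2.
One optimal decomposition is:
Bags: B1 = {2, 3, 5}  B2 = {0, 2, 5}  B3 = {2, 5, 6}  B4 = {1, 2, 5}  B5 = {2, 4, 5}
Tree: B1–B2, B2–B3, B3–B4, B4–B5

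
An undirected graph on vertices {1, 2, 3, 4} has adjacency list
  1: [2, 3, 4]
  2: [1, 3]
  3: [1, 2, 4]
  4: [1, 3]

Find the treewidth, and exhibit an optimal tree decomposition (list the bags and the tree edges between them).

Treewidth 2.
One optimal decomposition is:
Bags: B1 = {1, 2, 3}  B2 = {1, 3, 4}
Tree: B1–B2

The largest bag has 3 vertices, giving width 2; this decomposition certifies tw(G) ≤ 2. Conversely, {1, 2, 3} is a clique of size 3, and the vertices of any clique must share a bag in every tree decomposition; so some bag has ≥ 3 vertices and tw(G) ≥ 2. Therefore the treewidth is 2.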